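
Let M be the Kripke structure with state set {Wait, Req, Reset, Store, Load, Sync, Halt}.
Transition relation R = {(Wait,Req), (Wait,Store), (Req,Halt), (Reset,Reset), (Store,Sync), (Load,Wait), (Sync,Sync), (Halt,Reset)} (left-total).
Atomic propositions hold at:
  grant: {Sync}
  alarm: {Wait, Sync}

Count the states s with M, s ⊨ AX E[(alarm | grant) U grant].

2

Sat(alarm | grant) = {Wait, Sync}
E[(alarm | grant) U grant]: least fixpoint, start Z0 = Sat(grant) = {Sync}, add states in Sat(alarm | grant) with some successor in Z. Already a fixed point.
Sat(E[(alarm | grant) U grant]) = {Sync}
Sat(AX E[(alarm | grant) U grant]) = {s : every successor in {Sync}} = {Store, Sync}
|Sat(AX E[(alarm | grant) U grant])| = |{Store, Sync}| = 2.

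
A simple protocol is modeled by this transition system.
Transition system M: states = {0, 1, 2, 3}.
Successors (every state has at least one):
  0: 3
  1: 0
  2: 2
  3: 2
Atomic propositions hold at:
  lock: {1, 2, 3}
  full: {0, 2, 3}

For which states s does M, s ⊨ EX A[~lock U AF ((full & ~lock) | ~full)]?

{1}

Sat(~lock) = {0}
Sat(full & ~lock) = {0}
Sat(~full) = {1}
Sat((full & ~lock) | ~full) = {0, 1}
AF ((full & ~lock) | ~full): least fixpoint, start Z0 = {0, 1}, add states with every successor in Z. Already a fixed point.
Sat(AF ((full & ~lock) | ~full)) = {0, 1}
A[~lock U AF ((full & ~lock) | ~full)]: least fixpoint, start Z0 = Sat(AF ((full & ~lock) | ~full)) = {0, 1}, add states in Sat(~lock) with every successor in Z. Already a fixed point.
Sat(A[~lock U AF ((full & ~lock) | ~full)]) = {0, 1}
Sat(EX A[~lock U AF ((full & ~lock) | ~full)]) = {s : some successor in {0, 1}} = {1}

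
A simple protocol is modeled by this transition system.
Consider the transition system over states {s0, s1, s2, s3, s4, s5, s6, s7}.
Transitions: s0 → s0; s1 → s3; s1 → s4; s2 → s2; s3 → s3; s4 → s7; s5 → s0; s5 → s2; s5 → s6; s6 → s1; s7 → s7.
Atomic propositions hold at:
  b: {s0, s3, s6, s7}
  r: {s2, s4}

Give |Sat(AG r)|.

1

AG r: greatest fixpoint, start Z0 = {s2, s4}, keep only states in Sat with every successor in Z. Z1 = {s2}; fixed.
Sat(AG r) = {s2}
|Sat(AG r)| = |{s2}| = 1.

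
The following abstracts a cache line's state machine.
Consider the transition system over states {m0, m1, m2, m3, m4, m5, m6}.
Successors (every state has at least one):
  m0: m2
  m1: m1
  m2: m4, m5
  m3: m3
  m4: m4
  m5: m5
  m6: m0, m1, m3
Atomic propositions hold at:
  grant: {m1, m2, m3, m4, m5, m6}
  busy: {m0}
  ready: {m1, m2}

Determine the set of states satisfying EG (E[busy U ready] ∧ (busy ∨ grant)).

{m1}

E[busy U ready]: least fixpoint, start Z0 = Sat(ready) = {m1, m2}, add states in Sat(busy) with some successor in Z. Z1 = {m0, m1, m2}; fixed.
Sat(E[busy U ready]) = {m0, m1, m2}
Sat(busy ∨ grant) = {m0, m1, m2, m3, m4, m5, m6}
Sat(E[busy U ready] ∧ (busy ∨ grant)) = {m0, m1, m2}
EG (E[busy U ready] ∧ (busy ∨ grant)): greatest fixpoint, start Z0 = {m0, m1, m2}, keep only states in Sat with some successor in Z. Z1 = {m0, m1}; Z2 = {m1}; fixed.
Sat(EG (E[busy U ready] ∧ (busy ∨ grant))) = {m1}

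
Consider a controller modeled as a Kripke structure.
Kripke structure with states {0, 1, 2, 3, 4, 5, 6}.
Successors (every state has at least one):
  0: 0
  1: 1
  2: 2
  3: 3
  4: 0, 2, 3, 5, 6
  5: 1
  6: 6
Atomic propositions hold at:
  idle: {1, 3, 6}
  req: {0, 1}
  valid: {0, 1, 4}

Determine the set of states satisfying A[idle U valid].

A[idle U valid]: least fixpoint, start Z0 = Sat(valid) = {0, 1, 4}, add states in Sat(idle) with every successor in Z. Already a fixed point.
Sat(A[idle U valid]) = {0, 1, 4}

{0, 1, 4}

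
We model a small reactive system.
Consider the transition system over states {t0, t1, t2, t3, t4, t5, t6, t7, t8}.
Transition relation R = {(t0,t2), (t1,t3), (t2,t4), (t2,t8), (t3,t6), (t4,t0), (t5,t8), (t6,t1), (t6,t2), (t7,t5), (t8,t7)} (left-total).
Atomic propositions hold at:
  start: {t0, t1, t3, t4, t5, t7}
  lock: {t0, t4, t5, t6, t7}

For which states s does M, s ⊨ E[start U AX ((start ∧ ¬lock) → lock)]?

Sat(¬lock) = {t1, t2, t3, t8}
Sat(start ∧ ¬lock) = {t1, t3}
Sat((start ∧ ¬lock) → lock) = {t0, t2, t4, t5, t6, t7, t8}
Sat(AX ((start ∧ ¬lock) → lock)) = {s : every successor in {t0, t2, t4, t5, t6, t7, t8}} = {t0, t2, t3, t4, t5, t7, t8}
E[start U AX ((start ∧ ¬lock) → lock)]: least fixpoint, start Z0 = Sat(AX ((start ∧ ¬lock) → lock)) = {t0, t2, t3, t4, t5, t7, t8}, add states in Sat(start) with some successor in Z. Z1 = {t0, t1, t2, t3, t4, t5, t7, t8}; fixed.
Sat(E[start U AX ((start ∧ ¬lock) → lock)]) = {t0, t1, t2, t3, t4, t5, t7, t8}

{t0, t1, t2, t3, t4, t5, t7, t8}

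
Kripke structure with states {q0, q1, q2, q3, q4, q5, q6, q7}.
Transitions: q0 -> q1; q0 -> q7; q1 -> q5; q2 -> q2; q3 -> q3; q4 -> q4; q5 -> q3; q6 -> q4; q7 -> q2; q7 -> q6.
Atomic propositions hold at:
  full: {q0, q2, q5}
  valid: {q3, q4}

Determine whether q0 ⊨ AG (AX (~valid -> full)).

No

Sat(~valid) = {q0, q1, q2, q5, q6, q7}
Sat(~valid -> full) = {q0, q2, q3, q4, q5}
Sat(AX (~valid -> full)) = {s : every successor in {q0, q2, q3, q4, q5}} = {q1, q2, q3, q4, q5, q6}
AG (AX (~valid -> full)): greatest fixpoint, start Z0 = {q1, q2, q3, q4, q5, q6}, keep only states in Sat with every successor in Z. Already a fixed point.
Sat(AG (AX (~valid -> full))) = {q1, q2, q3, q4, q5, q6}
q0 ∉ Sat(AG (AX (~valid -> full))) = {q1, q2, q3, q4, q5, q6}, so the formula does not hold at q0.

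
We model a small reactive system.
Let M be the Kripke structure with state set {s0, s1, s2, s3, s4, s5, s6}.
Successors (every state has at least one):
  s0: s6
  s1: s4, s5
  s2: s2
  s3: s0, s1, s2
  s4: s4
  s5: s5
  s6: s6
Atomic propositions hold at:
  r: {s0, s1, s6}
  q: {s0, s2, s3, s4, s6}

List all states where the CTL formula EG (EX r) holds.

{s0, s3, s6}

Sat(EX r) = {s : some successor in {s0, s1, s6}} = {s0, s3, s6}
EG (EX r): greatest fixpoint, start Z0 = {s0, s3, s6}, keep only states in Sat with some successor in Z. Already a fixed point.
Sat(EG (EX r)) = {s0, s3, s6}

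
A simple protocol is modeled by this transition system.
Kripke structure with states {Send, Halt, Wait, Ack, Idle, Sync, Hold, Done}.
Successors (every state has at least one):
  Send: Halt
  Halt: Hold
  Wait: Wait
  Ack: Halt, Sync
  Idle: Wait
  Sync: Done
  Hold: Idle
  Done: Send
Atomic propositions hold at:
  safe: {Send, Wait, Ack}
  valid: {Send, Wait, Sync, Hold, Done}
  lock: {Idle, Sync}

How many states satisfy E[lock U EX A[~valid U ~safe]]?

5

Sat(~valid) = {Halt, Ack, Idle}
Sat(~safe) = {Halt, Idle, Sync, Hold, Done}
A[~valid U ~safe]: least fixpoint, start Z0 = Sat(~safe) = {Halt, Idle, Sync, Hold, Done}, add states in Sat(~valid) with every successor in Z. Z1 = {Halt, Ack, Idle, Sync, Hold, Done}; fixed.
Sat(A[~valid U ~safe]) = {Halt, Ack, Idle, Sync, Hold, Done}
Sat(EX A[~valid U ~safe]) = {s : some successor in {Halt, Ack, Idle, Sync, Hold, Done}} = {Send, Halt, Ack, Sync, Hold}
E[lock U EX A[~valid U ~safe]]: least fixpoint, start Z0 = Sat(EX A[~valid U ~safe]) = {Send, Halt, Ack, Sync, Hold}, add states in Sat(lock) with some successor in Z. Already a fixed point.
Sat(E[lock U EX A[~valid U ~safe]]) = {Send, Halt, Ack, Sync, Hold}
|Sat(E[lock U EX A[~valid U ~safe]])| = |{Send, Halt, Ack, Sync, Hold}| = 5.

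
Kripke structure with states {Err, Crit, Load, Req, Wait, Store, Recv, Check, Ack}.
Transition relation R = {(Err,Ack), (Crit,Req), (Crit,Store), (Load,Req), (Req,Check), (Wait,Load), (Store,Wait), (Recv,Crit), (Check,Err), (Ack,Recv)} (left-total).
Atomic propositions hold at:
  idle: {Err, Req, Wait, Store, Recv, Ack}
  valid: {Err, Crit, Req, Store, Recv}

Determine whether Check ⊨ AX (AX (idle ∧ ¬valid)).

Sat(¬valid) = {Load, Wait, Check, Ack}
Sat(idle ∧ ¬valid) = {Wait, Ack}
Sat(AX (idle ∧ ¬valid)) = {s : every successor in {Wait, Ack}} = {Err, Store}
Sat(AX (AX (idle ∧ ¬valid))) = {s : every successor in {Err, Store}} = {Check}
Check ∈ Sat(AX (AX (idle ∧ ¬valid))) = {Check}, so the formula holds at Check.

Yes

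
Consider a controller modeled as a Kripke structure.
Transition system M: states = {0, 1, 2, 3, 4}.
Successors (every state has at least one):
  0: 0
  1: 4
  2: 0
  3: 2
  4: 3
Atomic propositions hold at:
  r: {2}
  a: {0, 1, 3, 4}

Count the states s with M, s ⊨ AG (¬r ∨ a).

Sat(¬r) = {0, 1, 3, 4}
Sat(¬r ∨ a) = {0, 1, 3, 4}
AG (¬r ∨ a): greatest fixpoint, start Z0 = {0, 1, 3, 4}, keep only states in Sat with every successor in Z. Z1 = {0, 1, 4}; Z2 = {0, 1}; Z3 = {0}; fixed.
Sat(AG (¬r ∨ a)) = {0}
|Sat(AG (¬r ∨ a))| = |{0}| = 1.

1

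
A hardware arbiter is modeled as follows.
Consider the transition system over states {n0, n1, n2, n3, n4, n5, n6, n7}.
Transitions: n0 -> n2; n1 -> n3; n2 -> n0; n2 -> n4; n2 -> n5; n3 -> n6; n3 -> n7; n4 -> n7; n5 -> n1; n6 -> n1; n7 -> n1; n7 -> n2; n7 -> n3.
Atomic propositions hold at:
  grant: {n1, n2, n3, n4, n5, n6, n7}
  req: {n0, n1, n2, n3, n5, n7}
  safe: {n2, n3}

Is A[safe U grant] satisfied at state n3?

A[safe U grant]: least fixpoint, start Z0 = Sat(grant) = {n1, n2, n3, n4, n5, n6, n7}, add states in Sat(safe) with every successor in Z. Already a fixed point.
Sat(A[safe U grant]) = {n1, n2, n3, n4, n5, n6, n7}
n3 ∈ Sat(A[safe U grant]) = {n1, n2, n3, n4, n5, n6, n7}, so the formula holds at n3.

Yes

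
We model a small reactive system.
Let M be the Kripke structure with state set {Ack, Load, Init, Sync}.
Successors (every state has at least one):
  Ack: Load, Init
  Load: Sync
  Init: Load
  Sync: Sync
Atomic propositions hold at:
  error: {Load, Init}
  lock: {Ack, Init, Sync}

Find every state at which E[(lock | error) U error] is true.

{Ack, Load, Init}

Sat(lock | error) = {Ack, Load, Init, Sync}
E[(lock | error) U error]: least fixpoint, start Z0 = Sat(error) = {Load, Init}, add states in Sat(lock | error) with some successor in Z. Z1 = {Ack, Load, Init}; fixed.
Sat(E[(lock | error) U error]) = {Ack, Load, Init}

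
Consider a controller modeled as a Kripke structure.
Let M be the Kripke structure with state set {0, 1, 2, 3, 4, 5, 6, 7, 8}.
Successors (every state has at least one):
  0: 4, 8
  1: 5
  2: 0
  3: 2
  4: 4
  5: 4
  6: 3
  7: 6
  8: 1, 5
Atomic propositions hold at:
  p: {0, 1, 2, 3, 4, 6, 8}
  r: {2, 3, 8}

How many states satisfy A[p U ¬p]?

Sat(¬p) = {5, 7}
A[p U ¬p]: least fixpoint, start Z0 = Sat(¬p) = {5, 7}, add states in Sat(p) with every successor in Z. Z1 = {1, 5, 7}; Z2 = {1, 5, 7, 8}; fixed.
Sat(A[p U ¬p]) = {1, 5, 7, 8}
|Sat(A[p U ¬p])| = |{1, 5, 7, 8}| = 4.

4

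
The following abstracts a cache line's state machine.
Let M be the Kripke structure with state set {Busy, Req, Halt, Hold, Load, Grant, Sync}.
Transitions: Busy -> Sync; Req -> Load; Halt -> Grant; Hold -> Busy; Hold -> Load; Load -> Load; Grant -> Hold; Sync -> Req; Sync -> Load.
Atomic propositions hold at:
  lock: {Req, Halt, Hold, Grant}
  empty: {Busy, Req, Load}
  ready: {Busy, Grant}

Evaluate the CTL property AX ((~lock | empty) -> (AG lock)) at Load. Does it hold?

Sat(~lock) = {Busy, Load, Sync}
Sat(~lock | empty) = {Busy, Req, Load, Sync}
AG lock: greatest fixpoint, start Z0 = {Req, Halt, Hold, Grant}, keep only states in Sat with every successor in Z. Z1 = {Halt, Grant}; Z2 = {Halt}; Z3 = ∅; fixed.
Sat(AG lock) = ∅
Sat((~lock | empty) -> (AG lock)) = {Halt, Hold, Grant}
Sat(AX ((~lock | empty) -> (AG lock))) = {s : every successor in {Halt, Hold, Grant}} = {Halt, Grant}
Load ∉ Sat(AX ((~lock | empty) -> (AG lock))) = {Halt, Grant}, so the formula does not hold at Load.

No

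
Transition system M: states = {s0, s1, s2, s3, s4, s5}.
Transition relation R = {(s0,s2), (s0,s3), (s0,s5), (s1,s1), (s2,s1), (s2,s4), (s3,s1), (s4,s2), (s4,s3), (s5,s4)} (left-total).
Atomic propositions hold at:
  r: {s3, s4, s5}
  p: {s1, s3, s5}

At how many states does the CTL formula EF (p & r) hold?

5

Sat(p & r) = {s3, s5}
EF (p & r): least fixpoint, start Z0 = {s3, s5}, add states with some successor in Z. Z1 = {s0, s3, s4, s5}; Z2 = {s0, s2, s3, s4, s5}; fixed.
Sat(EF (p & r)) = {s0, s2, s3, s4, s5}
|Sat(EF (p & r))| = |{s0, s2, s3, s4, s5}| = 5.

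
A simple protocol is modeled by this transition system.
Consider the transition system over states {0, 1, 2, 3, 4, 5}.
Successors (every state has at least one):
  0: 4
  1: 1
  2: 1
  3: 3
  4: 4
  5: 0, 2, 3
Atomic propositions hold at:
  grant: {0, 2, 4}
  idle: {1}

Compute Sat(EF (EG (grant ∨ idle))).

{0, 1, 2, 4, 5}

Sat(grant ∨ idle) = {0, 1, 2, 4}
EG (grant ∨ idle): greatest fixpoint, start Z0 = {0, 1, 2, 4}, keep only states in Sat with some successor in Z. Already a fixed point.
Sat(EG (grant ∨ idle)) = {0, 1, 2, 4}
EF (EG (grant ∨ idle)): least fixpoint, start Z0 = {0, 1, 2, 4}, add states with some successor in Z. Z1 = {0, 1, 2, 4, 5}; fixed.
Sat(EF (EG (grant ∨ idle))) = {0, 1, 2, 4, 5}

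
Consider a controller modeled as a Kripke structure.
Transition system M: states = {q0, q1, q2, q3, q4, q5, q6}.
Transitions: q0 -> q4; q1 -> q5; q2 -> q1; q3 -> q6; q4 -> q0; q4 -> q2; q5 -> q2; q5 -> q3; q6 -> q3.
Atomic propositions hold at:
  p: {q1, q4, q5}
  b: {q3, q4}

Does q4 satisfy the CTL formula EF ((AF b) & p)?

AF b: least fixpoint, start Z0 = {q3, q4}, add states with every successor in Z. Z1 = {q0, q3, q4, q6}; fixed.
Sat(AF b) = {q0, q3, q4, q6}
Sat((AF b) & p) = {q4}
EF ((AF b) & p): least fixpoint, start Z0 = {q4}, add states with some successor in Z. Z1 = {q0, q4}; fixed.
Sat(EF ((AF b) & p)) = {q0, q4}
q4 ∈ Sat(EF ((AF b) & p)) = {q0, q4}, so the formula holds at q4.

Yes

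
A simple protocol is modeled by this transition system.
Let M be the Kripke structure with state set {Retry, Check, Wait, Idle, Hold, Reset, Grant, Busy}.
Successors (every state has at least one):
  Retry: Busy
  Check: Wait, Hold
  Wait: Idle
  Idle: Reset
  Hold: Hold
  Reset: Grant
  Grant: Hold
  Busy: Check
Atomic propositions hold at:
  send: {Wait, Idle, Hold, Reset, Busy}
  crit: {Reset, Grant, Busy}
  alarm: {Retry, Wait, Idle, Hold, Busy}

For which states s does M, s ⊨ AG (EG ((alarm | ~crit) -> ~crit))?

{Check, Wait, Idle, Hold, Reset, Grant}

Sat(~crit) = {Retry, Check, Wait, Idle, Hold}
Sat(alarm | ~crit) = {Retry, Check, Wait, Idle, Hold, Busy}
Sat((alarm | ~crit) -> ~crit) = {Retry, Check, Wait, Idle, Hold, Reset, Grant}
EG ((alarm | ~crit) -> ~crit): greatest fixpoint, start Z0 = {Retry, Check, Wait, Idle, Hold, Reset, Grant}, keep only states in Sat with some successor in Z. Z1 = {Check, Wait, Idle, Hold, Reset, Grant}; fixed.
Sat(EG ((alarm | ~crit) -> ~crit)) = {Check, Wait, Idle, Hold, Reset, Grant}
AG (EG ((alarm | ~crit) -> ~crit)): greatest fixpoint, start Z0 = {Check, Wait, Idle, Hold, Reset, Grant}, keep only states in Sat with every successor in Z. Already a fixed point.
Sat(AG (EG ((alarm | ~crit) -> ~crit))) = {Check, Wait, Idle, Hold, Reset, Grant}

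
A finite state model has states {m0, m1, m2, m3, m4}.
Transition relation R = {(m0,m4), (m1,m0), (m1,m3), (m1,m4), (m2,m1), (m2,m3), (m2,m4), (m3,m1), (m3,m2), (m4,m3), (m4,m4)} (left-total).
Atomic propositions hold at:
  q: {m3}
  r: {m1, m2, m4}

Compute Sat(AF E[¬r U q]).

Sat(¬r) = {m0, m3}
E[¬r U q]: least fixpoint, start Z0 = Sat(q) = {m3}, add states in Sat(¬r) with some successor in Z. Already a fixed point.
Sat(E[¬r U q]) = {m3}
AF E[¬r U q]: least fixpoint, start Z0 = {m3}, add states with every successor in Z. Already a fixed point.
Sat(AF E[¬r U q]) = {m3}

{m3}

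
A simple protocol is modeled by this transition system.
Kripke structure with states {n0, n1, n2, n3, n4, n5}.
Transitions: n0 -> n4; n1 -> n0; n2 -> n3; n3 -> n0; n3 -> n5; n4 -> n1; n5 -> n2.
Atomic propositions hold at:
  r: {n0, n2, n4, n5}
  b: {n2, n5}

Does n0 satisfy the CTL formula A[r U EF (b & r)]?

Sat(b & r) = {n2, n5}
EF (b & r): least fixpoint, start Z0 = {n2, n5}, add states with some successor in Z. Z1 = {n2, n3, n5}; fixed.
Sat(EF (b & r)) = {n2, n3, n5}
A[r U EF (b & r)]: least fixpoint, start Z0 = Sat(EF (b & r)) = {n2, n3, n5}, add states in Sat(r) with every successor in Z. Already a fixed point.
Sat(A[r U EF (b & r)]) = {n2, n3, n5}
n0 ∉ Sat(A[r U EF (b & r)]) = {n2, n3, n5}, so the formula does not hold at n0.

No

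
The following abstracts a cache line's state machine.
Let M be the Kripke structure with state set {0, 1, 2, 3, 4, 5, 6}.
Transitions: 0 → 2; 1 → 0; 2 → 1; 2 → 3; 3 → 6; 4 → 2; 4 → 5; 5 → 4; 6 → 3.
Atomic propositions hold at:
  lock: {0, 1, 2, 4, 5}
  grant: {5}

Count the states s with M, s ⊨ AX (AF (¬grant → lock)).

Sat(¬grant) = {0, 1, 2, 3, 4, 6}
Sat(¬grant → lock) = {0, 1, 2, 4, 5}
AF (¬grant → lock): least fixpoint, start Z0 = {0, 1, 2, 4, 5}, add states with every successor in Z. Already a fixed point.
Sat(AF (¬grant → lock)) = {0, 1, 2, 4, 5}
Sat(AX (AF (¬grant → lock))) = {s : every successor in {0, 1, 2, 4, 5}} = {0, 1, 4, 5}
|Sat(AX (AF (¬grant → lock)))| = |{0, 1, 4, 5}| = 4.

4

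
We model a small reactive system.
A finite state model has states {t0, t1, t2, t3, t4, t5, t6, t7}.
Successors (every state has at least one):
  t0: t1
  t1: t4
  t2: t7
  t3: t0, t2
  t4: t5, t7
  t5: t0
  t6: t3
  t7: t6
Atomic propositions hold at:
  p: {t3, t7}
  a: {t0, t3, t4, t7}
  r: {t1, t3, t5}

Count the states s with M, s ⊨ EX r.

3

Sat(EX r) = {s : some successor in {t1, t3, t5}} = {t0, t4, t6}
|Sat(EX r)| = |{t0, t4, t6}| = 3.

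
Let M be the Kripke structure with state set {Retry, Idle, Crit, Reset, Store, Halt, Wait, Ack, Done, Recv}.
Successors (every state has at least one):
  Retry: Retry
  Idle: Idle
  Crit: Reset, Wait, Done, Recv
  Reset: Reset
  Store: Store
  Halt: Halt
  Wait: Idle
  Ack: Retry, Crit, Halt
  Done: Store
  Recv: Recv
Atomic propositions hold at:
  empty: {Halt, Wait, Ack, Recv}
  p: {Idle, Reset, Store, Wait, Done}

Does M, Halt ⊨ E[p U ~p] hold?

Sat(~p) = {Retry, Crit, Halt, Ack, Recv}
E[p U ~p]: least fixpoint, start Z0 = Sat(~p) = {Retry, Crit, Halt, Ack, Recv}, add states in Sat(p) with some successor in Z. Already a fixed point.
Sat(E[p U ~p]) = {Retry, Crit, Halt, Ack, Recv}
Halt ∈ Sat(E[p U ~p]) = {Retry, Crit, Halt, Ack, Recv}, so the formula holds at Halt.

Yes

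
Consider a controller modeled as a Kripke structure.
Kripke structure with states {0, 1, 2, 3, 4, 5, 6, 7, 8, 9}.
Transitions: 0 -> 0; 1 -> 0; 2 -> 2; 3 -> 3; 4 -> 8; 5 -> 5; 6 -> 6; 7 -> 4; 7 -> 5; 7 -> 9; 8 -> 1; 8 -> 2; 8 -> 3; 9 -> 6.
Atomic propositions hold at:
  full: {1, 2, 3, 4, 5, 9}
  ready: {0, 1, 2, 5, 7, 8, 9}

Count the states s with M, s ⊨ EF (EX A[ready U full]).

A[ready U full]: least fixpoint, start Z0 = Sat(full) = {1, 2, 3, 4, 5, 9}, add states in Sat(ready) with every successor in Z. Z1 = {1, 2, 3, 4, 5, 7, 8, 9}; fixed.
Sat(A[ready U full]) = {1, 2, 3, 4, 5, 7, 8, 9}
Sat(EX A[ready U full]) = {s : some successor in {1, 2, 3, 4, 5, 7, 8, 9}} = {2, 3, 4, 5, 7, 8}
EF (EX A[ready U full]): least fixpoint, start Z0 = {2, 3, 4, 5, 7, 8}, add states with some successor in Z. Already a fixed point.
Sat(EF (EX A[ready U full])) = {2, 3, 4, 5, 7, 8}
|Sat(EF (EX A[ready U full]))| = |{2, 3, 4, 5, 7, 8}| = 6.

6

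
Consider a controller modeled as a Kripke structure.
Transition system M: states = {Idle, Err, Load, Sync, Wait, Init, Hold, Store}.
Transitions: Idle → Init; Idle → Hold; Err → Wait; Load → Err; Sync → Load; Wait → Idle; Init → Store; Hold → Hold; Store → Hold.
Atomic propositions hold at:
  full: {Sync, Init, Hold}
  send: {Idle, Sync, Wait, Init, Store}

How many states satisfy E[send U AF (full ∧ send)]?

Sat(full ∧ send) = {Sync, Init}
AF (full ∧ send): least fixpoint, start Z0 = {Sync, Init}, add states with every successor in Z. Already a fixed point.
Sat(AF (full ∧ send)) = {Sync, Init}
E[send U AF (full ∧ send)]: least fixpoint, start Z0 = Sat(AF (full ∧ send)) = {Sync, Init}, add states in Sat(send) with some successor in Z. Z1 = {Idle, Sync, Init}; Z2 = {Idle, Sync, Wait, Init}; fixed.
Sat(E[send U AF (full ∧ send)]) = {Idle, Sync, Wait, Init}
|Sat(E[send U AF (full ∧ send)])| = |{Idle, Sync, Wait, Init}| = 4.

4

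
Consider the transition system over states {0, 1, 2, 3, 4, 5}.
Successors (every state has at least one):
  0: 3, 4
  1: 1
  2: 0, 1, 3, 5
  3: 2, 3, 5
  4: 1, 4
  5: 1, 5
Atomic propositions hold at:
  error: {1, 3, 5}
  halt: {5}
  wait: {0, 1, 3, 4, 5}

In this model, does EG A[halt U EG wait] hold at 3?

Yes

EG wait: greatest fixpoint, start Z0 = {0, 1, 3, 4, 5}, keep only states in Sat with some successor in Z. Already a fixed point.
Sat(EG wait) = {0, 1, 3, 4, 5}
A[halt U EG wait]: least fixpoint, start Z0 = Sat(EG wait) = {0, 1, 3, 4, 5}, add states in Sat(halt) with every successor in Z. Already a fixed point.
Sat(A[halt U EG wait]) = {0, 1, 3, 4, 5}
EG A[halt U EG wait]: greatest fixpoint, start Z0 = {0, 1, 3, 4, 5}, keep only states in Sat with some successor in Z. Already a fixed point.
Sat(EG A[halt U EG wait]) = {0, 1, 3, 4, 5}
3 ∈ Sat(EG A[halt U EG wait]) = {0, 1, 3, 4, 5}, so the formula holds at 3.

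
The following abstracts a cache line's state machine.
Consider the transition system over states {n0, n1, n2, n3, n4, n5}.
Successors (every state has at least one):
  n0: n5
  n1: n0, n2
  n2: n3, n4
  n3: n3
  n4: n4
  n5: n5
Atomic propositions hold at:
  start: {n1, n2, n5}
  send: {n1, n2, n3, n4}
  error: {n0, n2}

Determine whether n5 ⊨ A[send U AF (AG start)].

AG start: greatest fixpoint, start Z0 = {n1, n2, n5}, keep only states in Sat with every successor in Z. Z1 = {n5}; fixed.
Sat(AG start) = {n5}
AF (AG start): least fixpoint, start Z0 = {n5}, add states with every successor in Z. Z1 = {n0, n5}; fixed.
Sat(AF (AG start)) = {n0, n5}
A[send U AF (AG start)]: least fixpoint, start Z0 = Sat(AF (AG start)) = {n0, n5}, add states in Sat(send) with every successor in Z. Already a fixed point.
Sat(A[send U AF (AG start)]) = {n0, n5}
n5 ∈ Sat(A[send U AF (AG start)]) = {n0, n5}, so the formula holds at n5.

Yes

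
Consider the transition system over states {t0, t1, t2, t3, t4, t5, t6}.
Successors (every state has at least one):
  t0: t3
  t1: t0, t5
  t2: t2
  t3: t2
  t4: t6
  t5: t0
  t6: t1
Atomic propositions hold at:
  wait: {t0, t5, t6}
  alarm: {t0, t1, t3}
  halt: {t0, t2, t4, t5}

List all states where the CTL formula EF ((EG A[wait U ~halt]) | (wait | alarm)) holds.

Sat(~halt) = {t1, t3, t6}
A[wait U ~halt]: least fixpoint, start Z0 = Sat(~halt) = {t1, t3, t6}, add states in Sat(wait) with every successor in Z. Z1 = {t0, t1, t3, t6}; Z2 = {t0, t1, t3, t5, t6}; fixed.
Sat(A[wait U ~halt]) = {t0, t1, t3, t5, t6}
EG A[wait U ~halt]: greatest fixpoint, start Z0 = {t0, t1, t3, t5, t6}, keep only states in Sat with some successor in Z. Z1 = {t0, t1, t5, t6}; Z2 = {t1, t5, t6}; Z3 = {t1, t6}; Z4 = {t6}; Z5 = ∅; fixed.
Sat(EG A[wait U ~halt]) = ∅
Sat(wait | alarm) = {t0, t1, t3, t5, t6}
Sat((EG A[wait U ~halt]) | (wait | alarm)) = {t0, t1, t3, t5, t6}
EF ((EG A[wait U ~halt]) | (wait | alarm)): least fixpoint, start Z0 = {t0, t1, t3, t5, t6}, add states with some successor in Z. Z1 = {t0, t1, t3, t4, t5, t6}; fixed.
Sat(EF ((EG A[wait U ~halt]) | (wait | alarm))) = {t0, t1, t3, t4, t5, t6}

{t0, t1, t3, t4, t5, t6}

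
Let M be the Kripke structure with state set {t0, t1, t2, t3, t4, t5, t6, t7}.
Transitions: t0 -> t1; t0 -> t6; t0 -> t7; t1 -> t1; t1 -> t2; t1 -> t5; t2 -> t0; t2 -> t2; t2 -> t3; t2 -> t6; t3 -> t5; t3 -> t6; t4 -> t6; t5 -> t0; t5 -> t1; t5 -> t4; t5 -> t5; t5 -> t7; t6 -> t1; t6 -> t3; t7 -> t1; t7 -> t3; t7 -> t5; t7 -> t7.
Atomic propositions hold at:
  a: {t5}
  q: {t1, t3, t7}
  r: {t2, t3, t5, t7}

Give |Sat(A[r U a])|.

1

A[r U a]: least fixpoint, start Z0 = Sat(a) = {t5}, add states in Sat(r) with every successor in Z. Already a fixed point.
Sat(A[r U a]) = {t5}
|Sat(A[r U a])| = |{t5}| = 1.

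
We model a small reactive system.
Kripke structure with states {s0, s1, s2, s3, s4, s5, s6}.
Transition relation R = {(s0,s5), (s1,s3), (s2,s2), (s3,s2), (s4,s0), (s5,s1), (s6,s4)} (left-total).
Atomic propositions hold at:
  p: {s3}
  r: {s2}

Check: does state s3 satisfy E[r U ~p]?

No

Sat(~p) = {s0, s1, s2, s4, s5, s6}
E[r U ~p]: least fixpoint, start Z0 = Sat(~p) = {s0, s1, s2, s4, s5, s6}, add states in Sat(r) with some successor in Z. Already a fixed point.
Sat(E[r U ~p]) = {s0, s1, s2, s4, s5, s6}
s3 ∉ Sat(E[r U ~p]) = {s0, s1, s2, s4, s5, s6}, so the formula does not hold at s3.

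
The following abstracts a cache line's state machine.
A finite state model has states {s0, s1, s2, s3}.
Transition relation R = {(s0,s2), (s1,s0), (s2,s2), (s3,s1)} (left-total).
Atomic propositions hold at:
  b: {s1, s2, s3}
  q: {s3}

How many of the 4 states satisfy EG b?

EG b: greatest fixpoint, start Z0 = {s1, s2, s3}, keep only states in Sat with some successor in Z. Z1 = {s2, s3}; Z2 = {s2}; fixed.
Sat(EG b) = {s2}
|Sat(EG b)| = |{s2}| = 1.

1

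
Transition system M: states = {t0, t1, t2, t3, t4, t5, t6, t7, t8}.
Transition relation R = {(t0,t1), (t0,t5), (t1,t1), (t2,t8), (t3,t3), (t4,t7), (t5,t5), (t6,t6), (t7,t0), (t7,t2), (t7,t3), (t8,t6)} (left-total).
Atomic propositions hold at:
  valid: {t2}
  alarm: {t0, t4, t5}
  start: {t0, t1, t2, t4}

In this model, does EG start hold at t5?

No

EG start: greatest fixpoint, start Z0 = {t0, t1, t2, t4}, keep only states in Sat with some successor in Z. Z1 = {t0, t1}; fixed.
Sat(EG start) = {t0, t1}
t5 ∉ Sat(EG start) = {t0, t1}, so the formula does not hold at t5.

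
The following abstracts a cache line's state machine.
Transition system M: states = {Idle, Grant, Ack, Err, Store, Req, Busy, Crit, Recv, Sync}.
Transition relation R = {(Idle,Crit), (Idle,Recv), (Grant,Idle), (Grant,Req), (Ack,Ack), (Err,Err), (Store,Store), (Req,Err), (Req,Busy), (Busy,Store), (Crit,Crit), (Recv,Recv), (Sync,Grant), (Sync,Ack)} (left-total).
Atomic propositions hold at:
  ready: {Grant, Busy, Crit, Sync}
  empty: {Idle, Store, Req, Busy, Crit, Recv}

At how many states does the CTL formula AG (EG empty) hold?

5

EG empty: greatest fixpoint, start Z0 = {Idle, Store, Req, Busy, Crit, Recv}, keep only states in Sat with some successor in Z. Already a fixed point.
Sat(EG empty) = {Idle, Store, Req, Busy, Crit, Recv}
AG (EG empty): greatest fixpoint, start Z0 = {Idle, Store, Req, Busy, Crit, Recv}, keep only states in Sat with every successor in Z. Z1 = {Idle, Store, Busy, Crit, Recv}; fixed.
Sat(AG (EG empty)) = {Idle, Store, Busy, Crit, Recv}
|Sat(AG (EG empty))| = |{Idle, Store, Busy, Crit, Recv}| = 5.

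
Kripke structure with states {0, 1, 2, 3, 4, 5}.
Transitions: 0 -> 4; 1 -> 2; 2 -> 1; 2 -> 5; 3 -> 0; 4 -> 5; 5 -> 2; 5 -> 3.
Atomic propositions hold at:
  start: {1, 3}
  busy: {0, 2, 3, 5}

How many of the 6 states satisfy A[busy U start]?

A[busy U start]: least fixpoint, start Z0 = Sat(start) = {1, 3}, add states in Sat(busy) with every successor in Z. Already a fixed point.
Sat(A[busy U start]) = {1, 3}
|Sat(A[busy U start])| = |{1, 3}| = 2.

2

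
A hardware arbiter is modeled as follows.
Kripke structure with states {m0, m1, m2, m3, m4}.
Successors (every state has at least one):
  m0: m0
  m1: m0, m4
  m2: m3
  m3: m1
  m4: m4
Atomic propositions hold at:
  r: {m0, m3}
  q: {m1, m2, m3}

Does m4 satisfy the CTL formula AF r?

No

AF r: least fixpoint, start Z0 = {m0, m3}, add states with every successor in Z. Z1 = {m0, m2, m3}; fixed.
Sat(AF r) = {m0, m2, m3}
m4 ∉ Sat(AF r) = {m0, m2, m3}, so the formula does not hold at m4.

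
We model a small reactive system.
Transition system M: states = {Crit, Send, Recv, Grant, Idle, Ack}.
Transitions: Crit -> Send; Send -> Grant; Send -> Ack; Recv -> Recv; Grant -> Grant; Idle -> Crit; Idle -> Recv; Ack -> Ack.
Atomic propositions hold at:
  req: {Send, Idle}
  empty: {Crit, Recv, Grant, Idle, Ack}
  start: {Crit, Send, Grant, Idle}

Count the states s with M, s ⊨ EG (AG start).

1

AG start: greatest fixpoint, start Z0 = {Crit, Send, Grant, Idle}, keep only states in Sat with every successor in Z. Z1 = {Crit, Grant}; Z2 = {Grant}; fixed.
Sat(AG start) = {Grant}
EG (AG start): greatest fixpoint, start Z0 = {Grant}, keep only states in Sat with some successor in Z. Already a fixed point.
Sat(EG (AG start)) = {Grant}
|Sat(EG (AG start))| = |{Grant}| = 1.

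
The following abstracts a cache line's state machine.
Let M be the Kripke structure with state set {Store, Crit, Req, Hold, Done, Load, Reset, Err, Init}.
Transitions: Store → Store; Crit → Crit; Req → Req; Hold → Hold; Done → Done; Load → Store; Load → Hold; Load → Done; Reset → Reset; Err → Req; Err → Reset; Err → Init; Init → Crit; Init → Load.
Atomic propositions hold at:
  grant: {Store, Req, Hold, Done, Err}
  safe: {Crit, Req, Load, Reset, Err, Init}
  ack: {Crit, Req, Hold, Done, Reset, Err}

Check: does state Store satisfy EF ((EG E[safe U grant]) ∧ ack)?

No

E[safe U grant]: least fixpoint, start Z0 = Sat(grant) = {Store, Req, Hold, Done, Err}, add states in Sat(safe) with some successor in Z. Z1 = {Store, Req, Hold, Done, Load, Err}; Z2 = {Store, Req, Hold, Done, Load, Err, Init}; fixed.
Sat(E[safe U grant]) = {Store, Req, Hold, Done, Load, Err, Init}
EG E[safe U grant]: greatest fixpoint, start Z0 = {Store, Req, Hold, Done, Load, Err, Init}, keep only states in Sat with some successor in Z. Already a fixed point.
Sat(EG E[safe U grant]) = {Store, Req, Hold, Done, Load, Err, Init}
Sat((EG E[safe U grant]) ∧ ack) = {Req, Hold, Done, Err}
EF ((EG E[safe U grant]) ∧ ack): least fixpoint, start Z0 = {Req, Hold, Done, Err}, add states with some successor in Z. Z1 = {Req, Hold, Done, Load, Err}; Z2 = {Req, Hold, Done, Load, Err, Init}; fixed.
Sat(EF ((EG E[safe U grant]) ∧ ack)) = {Req, Hold, Done, Load, Err, Init}
Store ∉ Sat(EF ((EG E[safe U grant]) ∧ ack)) = {Req, Hold, Done, Load, Err, Init}, so the formula does not hold at Store.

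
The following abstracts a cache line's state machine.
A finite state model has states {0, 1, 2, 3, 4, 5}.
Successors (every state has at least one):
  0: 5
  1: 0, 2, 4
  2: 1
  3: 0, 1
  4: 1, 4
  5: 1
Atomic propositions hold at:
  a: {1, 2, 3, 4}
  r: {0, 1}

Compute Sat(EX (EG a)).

EG a: greatest fixpoint, start Z0 = {1, 2, 3, 4}, keep only states in Sat with some successor in Z. Already a fixed point.
Sat(EG a) = {1, 2, 3, 4}
Sat(EX (EG a)) = {s : some successor in {1, 2, 3, 4}} = {1, 2, 3, 4, 5}

{1, 2, 3, 4, 5}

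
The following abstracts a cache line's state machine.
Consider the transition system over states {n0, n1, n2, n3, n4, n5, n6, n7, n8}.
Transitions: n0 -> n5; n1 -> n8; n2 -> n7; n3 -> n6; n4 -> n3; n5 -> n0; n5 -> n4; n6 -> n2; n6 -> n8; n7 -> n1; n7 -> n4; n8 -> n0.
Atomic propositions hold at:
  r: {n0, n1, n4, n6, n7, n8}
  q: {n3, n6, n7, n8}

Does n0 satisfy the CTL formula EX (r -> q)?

Sat(r -> q) = {n2, n3, n5, n6, n7, n8}
Sat(EX (r -> q)) = {s : some successor in {n2, n3, n5, n6, n7, n8}} = {n0, n1, n2, n3, n4, n6}
n0 ∈ Sat(EX (r -> q)) = {n0, n1, n2, n3, n4, n6}, so the formula holds at n0.

Yes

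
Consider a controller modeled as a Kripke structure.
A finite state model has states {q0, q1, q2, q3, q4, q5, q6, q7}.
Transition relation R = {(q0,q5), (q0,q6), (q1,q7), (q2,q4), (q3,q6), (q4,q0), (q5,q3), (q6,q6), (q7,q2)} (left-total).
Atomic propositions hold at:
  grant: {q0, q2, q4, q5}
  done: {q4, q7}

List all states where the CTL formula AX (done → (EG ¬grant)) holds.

{q0, q3, q4, q5, q6, q7}

Sat(¬grant) = {q1, q3, q6, q7}
EG ¬grant: greatest fixpoint, start Z0 = {q1, q3, q6, q7}, keep only states in Sat with some successor in Z. Z1 = {q1, q3, q6}; Z2 = {q3, q6}; fixed.
Sat(EG ¬grant) = {q3, q6}
Sat(done → (EG ¬grant)) = {q0, q1, q2, q3, q5, q6}
Sat(AX (done → (EG ¬grant))) = {s : every successor in {q0, q1, q2, q3, q5, q6}} = {q0, q3, q4, q5, q6, q7}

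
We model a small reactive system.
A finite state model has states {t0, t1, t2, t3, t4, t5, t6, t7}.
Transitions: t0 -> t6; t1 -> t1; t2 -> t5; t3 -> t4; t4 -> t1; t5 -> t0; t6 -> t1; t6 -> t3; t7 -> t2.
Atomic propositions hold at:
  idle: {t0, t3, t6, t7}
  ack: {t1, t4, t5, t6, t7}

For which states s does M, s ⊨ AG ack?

AG ack: greatest fixpoint, start Z0 = {t1, t4, t5, t6, t7}, keep only states in Sat with every successor in Z. Z1 = {t1, t4}; fixed.
Sat(AG ack) = {t1, t4}

{t1, t4}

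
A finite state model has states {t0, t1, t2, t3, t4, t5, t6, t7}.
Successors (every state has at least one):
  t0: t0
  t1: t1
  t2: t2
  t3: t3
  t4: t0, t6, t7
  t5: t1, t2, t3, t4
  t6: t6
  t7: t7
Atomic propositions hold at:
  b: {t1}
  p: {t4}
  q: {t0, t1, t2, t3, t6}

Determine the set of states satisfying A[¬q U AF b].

{t1}

Sat(¬q) = {t4, t5, t7}
AF b: least fixpoint, start Z0 = {t1}, add states with every successor in Z. Already a fixed point.
Sat(AF b) = {t1}
A[¬q U AF b]: least fixpoint, start Z0 = Sat(AF b) = {t1}, add states in Sat(¬q) with every successor in Z. Already a fixed point.
Sat(A[¬q U AF b]) = {t1}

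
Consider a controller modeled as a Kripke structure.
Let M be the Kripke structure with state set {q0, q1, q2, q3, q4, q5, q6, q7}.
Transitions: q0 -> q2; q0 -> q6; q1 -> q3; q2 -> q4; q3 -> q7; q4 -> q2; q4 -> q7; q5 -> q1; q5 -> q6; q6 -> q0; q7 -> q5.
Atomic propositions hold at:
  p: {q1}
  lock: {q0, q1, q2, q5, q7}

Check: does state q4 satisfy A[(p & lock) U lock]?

No

Sat(p & lock) = {q1}
A[(p & lock) U lock]: least fixpoint, start Z0 = Sat(lock) = {q0, q1, q2, q5, q7}, add states in Sat(p & lock) with every successor in Z. Already a fixed point.
Sat(A[(p & lock) U lock]) = {q0, q1, q2, q5, q7}
q4 ∉ Sat(A[(p & lock) U lock]) = {q0, q1, q2, q5, q7}, so the formula does not hold at q4.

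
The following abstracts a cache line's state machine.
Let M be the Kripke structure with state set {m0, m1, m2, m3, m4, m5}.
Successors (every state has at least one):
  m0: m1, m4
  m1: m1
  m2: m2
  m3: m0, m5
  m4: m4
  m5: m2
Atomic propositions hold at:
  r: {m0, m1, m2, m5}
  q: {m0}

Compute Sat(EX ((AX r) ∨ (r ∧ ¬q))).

{m0, m1, m2, m3, m5}

Sat(AX r) = {s : every successor in {m0, m1, m2, m5}} = {m1, m2, m3, m5}
Sat(¬q) = {m1, m2, m3, m4, m5}
Sat(r ∧ ¬q) = {m1, m2, m5}
Sat((AX r) ∨ (r ∧ ¬q)) = {m1, m2, m3, m5}
Sat(EX ((AX r) ∨ (r ∧ ¬q))) = {s : some successor in {m1, m2, m3, m5}} = {m0, m1, m2, m3, m5}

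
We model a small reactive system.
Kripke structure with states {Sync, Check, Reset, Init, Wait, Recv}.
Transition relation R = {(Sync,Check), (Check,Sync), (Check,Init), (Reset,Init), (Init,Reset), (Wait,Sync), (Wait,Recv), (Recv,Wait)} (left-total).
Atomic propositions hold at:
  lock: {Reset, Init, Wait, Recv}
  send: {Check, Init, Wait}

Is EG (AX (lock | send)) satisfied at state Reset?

Yes

Sat(lock | send) = {Check, Reset, Init, Wait, Recv}
Sat(AX (lock | send)) = {s : every successor in {Check, Reset, Init, Wait, Recv}} = {Sync, Reset, Init, Recv}
EG (AX (lock | send)): greatest fixpoint, start Z0 = {Sync, Reset, Init, Recv}, keep only states in Sat with some successor in Z. Z1 = {Reset, Init}; fixed.
Sat(EG (AX (lock | send))) = {Reset, Init}
Reset ∈ Sat(EG (AX (lock | send))) = {Reset, Init}, so the formula holds at Reset.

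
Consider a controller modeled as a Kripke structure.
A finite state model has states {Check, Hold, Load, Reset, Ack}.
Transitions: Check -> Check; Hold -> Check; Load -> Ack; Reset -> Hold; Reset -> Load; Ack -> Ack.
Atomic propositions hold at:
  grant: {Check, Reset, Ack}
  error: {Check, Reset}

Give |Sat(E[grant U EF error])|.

3

EF error: least fixpoint, start Z0 = {Check, Reset}, add states with some successor in Z. Z1 = {Check, Hold, Reset}; fixed.
Sat(EF error) = {Check, Hold, Reset}
E[grant U EF error]: least fixpoint, start Z0 = Sat(EF error) = {Check, Hold, Reset}, add states in Sat(grant) with some successor in Z. Already a fixed point.
Sat(E[grant U EF error]) = {Check, Hold, Reset}
|Sat(E[grant U EF error])| = |{Check, Hold, Reset}| = 3.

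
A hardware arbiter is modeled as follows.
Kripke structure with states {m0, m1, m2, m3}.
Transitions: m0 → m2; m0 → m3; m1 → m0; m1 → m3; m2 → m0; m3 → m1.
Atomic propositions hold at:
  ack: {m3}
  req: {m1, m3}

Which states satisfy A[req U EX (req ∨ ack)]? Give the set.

Sat(req ∨ ack) = {m1, m3}
Sat(EX (req ∨ ack)) = {s : some successor in {m1, m3}} = {m0, m1, m3}
A[req U EX (req ∨ ack)]: least fixpoint, start Z0 = Sat(EX (req ∨ ack)) = {m0, m1, m3}, add states in Sat(req) with every successor in Z. Already a fixed point.
Sat(A[req U EX (req ∨ ack)]) = {m0, m1, m3}

{m0, m1, m3}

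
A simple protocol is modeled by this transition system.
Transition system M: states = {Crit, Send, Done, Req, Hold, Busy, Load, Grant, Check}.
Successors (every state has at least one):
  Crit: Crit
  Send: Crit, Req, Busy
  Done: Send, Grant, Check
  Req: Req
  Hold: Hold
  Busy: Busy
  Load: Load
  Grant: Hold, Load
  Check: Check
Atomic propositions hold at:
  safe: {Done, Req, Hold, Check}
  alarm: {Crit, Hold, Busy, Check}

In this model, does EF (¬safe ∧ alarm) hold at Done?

Yes

Sat(¬safe) = {Crit, Send, Busy, Load, Grant}
Sat(¬safe ∧ alarm) = {Crit, Busy}
EF (¬safe ∧ alarm): least fixpoint, start Z0 = {Crit, Busy}, add states with some successor in Z. Z1 = {Crit, Send, Busy}; Z2 = {Crit, Send, Done, Busy}; fixed.
Sat(EF (¬safe ∧ alarm)) = {Crit, Send, Done, Busy}
Done ∈ Sat(EF (¬safe ∧ alarm)) = {Crit, Send, Done, Busy}, so the formula holds at Done.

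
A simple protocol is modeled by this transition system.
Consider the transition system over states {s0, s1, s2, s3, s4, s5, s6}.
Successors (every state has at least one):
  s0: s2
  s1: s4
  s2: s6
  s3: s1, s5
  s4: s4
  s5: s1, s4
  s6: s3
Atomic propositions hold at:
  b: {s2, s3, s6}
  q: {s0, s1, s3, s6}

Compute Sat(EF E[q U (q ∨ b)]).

{s0, s1, s2, s3, s5, s6}

Sat(q ∨ b) = {s0, s1, s2, s3, s6}
E[q U (q ∨ b)]: least fixpoint, start Z0 = Sat((q ∨ b)) = {s0, s1, s2, s3, s6}, add states in Sat(q) with some successor in Z. Already a fixed point.
Sat(E[q U (q ∨ b)]) = {s0, s1, s2, s3, s6}
EF E[q U (q ∨ b)]: least fixpoint, start Z0 = {s0, s1, s2, s3, s6}, add states with some successor in Z. Z1 = {s0, s1, s2, s3, s5, s6}; fixed.
Sat(EF E[q U (q ∨ b)]) = {s0, s1, s2, s3, s5, s6}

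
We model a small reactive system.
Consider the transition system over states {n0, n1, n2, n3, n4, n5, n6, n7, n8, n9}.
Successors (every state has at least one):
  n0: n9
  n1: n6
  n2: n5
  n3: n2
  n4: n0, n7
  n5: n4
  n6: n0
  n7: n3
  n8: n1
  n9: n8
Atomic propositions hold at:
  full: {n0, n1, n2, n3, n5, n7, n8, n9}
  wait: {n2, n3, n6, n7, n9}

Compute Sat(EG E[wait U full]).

E[wait U full]: least fixpoint, start Z0 = Sat(full) = {n0, n1, n2, n3, n5, n7, n8, n9}, add states in Sat(wait) with some successor in Z. Z1 = {n0, n1, n2, n3, n5, n6, n7, n8, n9}; fixed.
Sat(E[wait U full]) = {n0, n1, n2, n3, n5, n6, n7, n8, n9}
EG E[wait U full]: greatest fixpoint, start Z0 = {n0, n1, n2, n3, n5, n6, n7, n8, n9}, keep only states in Sat with some successor in Z. Z1 = {n0, n1, n2, n3, n6, n7, n8, n9}; Z2 = {n0, n1, n3, n6, n7, n8, n9}; Z3 = {n0, n1, n6, n7, n8, n9}; Z4 = {n0, n1, n6, n8, n9}; fixed.
Sat(EG E[wait U full]) = {n0, n1, n6, n8, n9}

{n0, n1, n6, n8, n9}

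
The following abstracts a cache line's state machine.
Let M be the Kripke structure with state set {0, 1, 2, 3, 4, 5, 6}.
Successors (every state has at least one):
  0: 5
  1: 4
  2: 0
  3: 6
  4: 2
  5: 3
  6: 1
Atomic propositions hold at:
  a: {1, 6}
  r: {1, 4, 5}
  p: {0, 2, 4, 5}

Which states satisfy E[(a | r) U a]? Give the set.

{1, 6}

Sat(a | r) = {1, 4, 5, 6}
E[(a | r) U a]: least fixpoint, start Z0 = Sat(a) = {1, 6}, add states in Sat(a | r) with some successor in Z. Already a fixed point.
Sat(E[(a | r) U a]) = {1, 6}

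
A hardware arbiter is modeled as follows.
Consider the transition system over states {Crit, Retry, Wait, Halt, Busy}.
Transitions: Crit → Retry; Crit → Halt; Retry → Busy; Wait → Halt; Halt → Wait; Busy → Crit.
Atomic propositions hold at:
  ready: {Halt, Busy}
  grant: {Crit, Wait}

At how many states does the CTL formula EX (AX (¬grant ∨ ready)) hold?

3

Sat(¬grant) = {Retry, Halt, Busy}
Sat(¬grant ∨ ready) = {Retry, Halt, Busy}
Sat(AX (¬grant ∨ ready)) = {s : every successor in {Retry, Halt, Busy}} = {Crit, Retry, Wait}
Sat(EX (AX (¬grant ∨ ready))) = {s : some successor in {Crit, Retry, Wait}} = {Crit, Halt, Busy}
|Sat(EX (AX (¬grant ∨ ready)))| = |{Crit, Halt, Busy}| = 3.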